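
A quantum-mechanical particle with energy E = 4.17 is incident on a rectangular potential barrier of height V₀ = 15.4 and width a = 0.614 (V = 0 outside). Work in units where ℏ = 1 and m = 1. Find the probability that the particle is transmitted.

E < V₀: inside the barrier ψ ∝ e^{±κx} with κ = √(2m(V₀ − E))/ℏ = 4.739.
κa = 2.910, sinh(κa) = 9.150.
Matching ψ, ψ′ at both faces gives T = [1 + V₀² sinh²(κa) / (4E(V₀ − E))]⁻¹ = 1/107.0 = 0.00935.

T = 0.00935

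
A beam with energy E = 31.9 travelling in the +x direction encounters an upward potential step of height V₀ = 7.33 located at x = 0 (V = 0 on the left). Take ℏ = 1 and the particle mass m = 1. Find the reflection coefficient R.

R = 0.00425

The wavenumbers are k₁ = √(2mE)/ℏ = 7.987 on the left and k₂ = √(2m(E − V₀))/ℏ = 7.010 on the right.
Matching ψ and ψ′ at x = 0 gives r = (k₁ − k₂)/(k₁ + k₂), so R = r² = 0.004248 and T = 1 − R = 0.9958.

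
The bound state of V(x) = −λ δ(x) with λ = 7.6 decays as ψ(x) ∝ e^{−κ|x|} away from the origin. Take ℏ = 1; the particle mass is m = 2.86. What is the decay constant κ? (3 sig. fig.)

Integrate −(ℏ²/2m)ψ'' − λδ(x)ψ = Eψ from −ε to +ε: the ψ'' term gives ψ'(0⁺) − ψ'(0⁻) and the δ term gives −(2mλ/ℏ²)ψ(0).
With ψ ∝ e^{−κ|x|} this yields −2κ = −2mλ/ℏ², so κ = mλ/ℏ² = 21.74.

κ = 21.7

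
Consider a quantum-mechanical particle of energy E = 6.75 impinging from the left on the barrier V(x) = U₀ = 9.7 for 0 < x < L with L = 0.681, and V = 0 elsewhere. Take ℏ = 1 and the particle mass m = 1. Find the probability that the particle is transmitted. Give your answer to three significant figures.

E < U₀: inside the barrier ψ ∝ e^{±κx} with κ = √(2m(U₀ − E))/ℏ = 2.429.
κL = 1.654, sinh(κL) = 2.519.
The exact tunnelling result is T⁻¹ = 1 + U₀² sinh²(κL) / [4E(U₀ − E)] = 8.494, so T = 0.118.

T = 0.118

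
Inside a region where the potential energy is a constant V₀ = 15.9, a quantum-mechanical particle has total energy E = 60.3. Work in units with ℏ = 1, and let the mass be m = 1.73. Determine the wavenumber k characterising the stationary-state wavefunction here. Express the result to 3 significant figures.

k = 12.4

With E > V₀ the solution is oscillatory, ψ ∝ e^{±ikx} with k = √(2m(E − V₀))/ℏ.
k = √(2 × 1.73 × 44.4) = 12.39.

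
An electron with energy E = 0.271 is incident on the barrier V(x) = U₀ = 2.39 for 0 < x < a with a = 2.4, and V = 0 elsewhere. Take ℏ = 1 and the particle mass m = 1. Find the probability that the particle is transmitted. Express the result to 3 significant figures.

T = 0.0000822

E < U₀: inside the barrier ψ ∝ e^{±κx} with κ = √(2m(U₀ − E))/ℏ = 2.059.
κa = 4.941, sinh(κa) = 69.93.
Matching ψ, ψ′ at both faces gives T = [1 + U₀² sinh²(κa) / (4E(U₀ − E))]⁻¹ = 1/12160 = 0.0000822.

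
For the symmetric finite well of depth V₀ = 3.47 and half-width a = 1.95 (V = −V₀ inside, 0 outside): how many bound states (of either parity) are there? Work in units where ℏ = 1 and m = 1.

N = 4

Define the well-strength parameter z₀ = (a/ℏ)√(2mV₀) = 1.95 × √(2·1·3.47) = 5.137.
The even/odd transcendental equations gain one root per π/2 in z₀, giving N = 1 + ⌊2z₀/π⌋ = 1 + ⌊3.270⌋ = 4.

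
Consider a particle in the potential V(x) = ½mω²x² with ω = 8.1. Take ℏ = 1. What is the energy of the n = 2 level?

Using E_n = (n + ½)ℏω: E_2 = 2.5 × 8.1 = 20.25.

E = 20.3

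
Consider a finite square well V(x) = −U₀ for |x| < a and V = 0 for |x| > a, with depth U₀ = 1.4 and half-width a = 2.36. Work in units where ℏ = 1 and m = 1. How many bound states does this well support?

Define the well-strength parameter z₀ = (a/ℏ)√(2mU₀) = 2.36 × √(2·1·1.4) = 3.949.
The even/odd transcendental equations gain one root per π/2 in z₀, giving N = 1 + ⌊2z₀/π⌋ = 1 + ⌊2.514⌋ = 3.

N = 3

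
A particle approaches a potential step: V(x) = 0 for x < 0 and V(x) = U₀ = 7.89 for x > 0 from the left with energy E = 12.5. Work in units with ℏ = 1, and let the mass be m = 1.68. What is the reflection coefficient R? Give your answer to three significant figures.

The wavenumbers are k₁ = √(2mE)/ℏ = 6.481 on the left and k₂ = √(2m(E − U₀))/ℏ = 3.936 on the right.
Continuity of ψ and ψ′ at the step yields the reflection amplitude r = (k₁ − k₂)/(k₁ + k₂) = 0.2443; thus R = |r|² = 0.05970, T = 0.9403.

R = 0.0597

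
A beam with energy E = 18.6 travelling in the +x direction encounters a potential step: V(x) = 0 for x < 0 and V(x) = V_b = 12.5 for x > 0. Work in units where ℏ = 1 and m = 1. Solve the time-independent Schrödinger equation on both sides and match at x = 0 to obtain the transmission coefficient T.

On each side the TISE gives plane waves with k = √(2m(E − V))/ℏ: k₁ = √(2·1·18.6) = 6.099, k₂ = √(2·1·6.1) = 3.493.
Matching ψ and ψ′ at x = 0 gives r = (k₁ − k₂)/(k₁ + k₂), so R = r² = 0.07383 and T = 1 − R = 0.9262.

T = 0.926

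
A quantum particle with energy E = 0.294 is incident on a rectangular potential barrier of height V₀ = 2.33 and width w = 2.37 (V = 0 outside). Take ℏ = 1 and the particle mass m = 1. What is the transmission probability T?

E < V₀: inside the barrier ψ ∝ e^{±κx} with κ = √(2m(V₀ − E))/ℏ = 2.018.
κw = 4.782, sinh(κw) = 59.70.
Matching ψ, ψ′ at both faces gives T = [1 + V₀² sinh²(κw) / (4E(V₀ − E))]⁻¹ = 1/8081 = 0.000124.

T = 0.000124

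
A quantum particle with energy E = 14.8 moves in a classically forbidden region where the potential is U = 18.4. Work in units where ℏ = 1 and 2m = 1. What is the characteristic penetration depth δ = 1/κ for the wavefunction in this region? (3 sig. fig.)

δ = 0.527

Since E < U the TISE in this region is ψ'' = κ²ψ with κ = √(2m(U − E))/ℏ.
κ = √(2 × 0.5 × 3.6) = 1.897. The penetration depth is δ = 1/κ = 0.527.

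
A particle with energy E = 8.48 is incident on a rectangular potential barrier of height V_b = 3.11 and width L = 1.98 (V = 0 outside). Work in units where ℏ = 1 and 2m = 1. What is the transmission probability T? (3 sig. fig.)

T = 0.950

E > V_b: inside the barrier k₂ = √(2m(E − V_b))/ℏ = 2.317, k₂L = 4.588.
Matching at both interfaces gives T⁻¹ = 1 + V_b² sin²(k₂L) / [4E(E − V_b)] = 1.052, hence T = 0.950.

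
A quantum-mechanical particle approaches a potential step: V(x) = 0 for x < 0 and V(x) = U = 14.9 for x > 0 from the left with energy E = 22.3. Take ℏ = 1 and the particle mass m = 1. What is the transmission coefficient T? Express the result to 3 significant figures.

T = 0.928

The wavenumbers are k₁ = √(2mE)/ℏ = 6.678 on the left and k₂ = √(2m(E − U))/ℏ = 3.847 on the right.
Matching ψ and ψ′ at x = 0 gives r = (k₁ − k₂)/(k₁ + k₂), so R = r² = 0.07236 and T = 1 − R = 0.9276.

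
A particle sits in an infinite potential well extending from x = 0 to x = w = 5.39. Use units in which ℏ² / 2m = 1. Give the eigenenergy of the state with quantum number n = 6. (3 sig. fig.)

Requiring ψ(0) = ψ(w) = 0 quantises k = nπ/w, hence E_n = ℏ²k²/2m = n²π²ℏ²/(2mw²).
E_6 = 6² × π² / (2 × 0.5 × 5.39²) = 12.23.

E = 12.2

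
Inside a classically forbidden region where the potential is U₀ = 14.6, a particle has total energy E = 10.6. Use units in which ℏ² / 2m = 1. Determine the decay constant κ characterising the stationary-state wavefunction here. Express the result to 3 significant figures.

κ = 2.00

Since E < U₀ the TISE in this region is ψ'' = κ²ψ with κ = √(2m(U₀ − E))/ℏ.
κ = √(2 × 0.5 × 4) = 2.000.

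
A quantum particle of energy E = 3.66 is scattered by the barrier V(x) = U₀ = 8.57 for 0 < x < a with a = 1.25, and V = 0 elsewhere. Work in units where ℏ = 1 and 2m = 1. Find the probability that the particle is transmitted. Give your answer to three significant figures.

Since E < U₀ the interior solution is evanescent with decay constant κ = √(2m(U₀ − E))/ℏ = 2.216.
κa = 2.770, sinh(κa) = 7.947.
The exact tunnelling result is T⁻¹ = 1 + U₀² sinh²(κa) / [4E(U₀ − E)] = 65.52, so T = 0.0153.

T = 0.0153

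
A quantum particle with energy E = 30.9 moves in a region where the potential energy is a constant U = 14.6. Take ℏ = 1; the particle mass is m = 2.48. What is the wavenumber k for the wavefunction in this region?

With E > U the solution is oscillatory, ψ ∝ e^{±ikx} with k = √(2m(E − U))/ℏ.
k = √(2 × 2.48 × 16.3) = 8.992.

k = 8.99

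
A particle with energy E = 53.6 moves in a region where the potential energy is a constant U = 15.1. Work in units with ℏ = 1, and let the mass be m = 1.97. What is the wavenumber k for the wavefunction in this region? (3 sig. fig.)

With E > U the solution is oscillatory, ψ ∝ e^{±ikx} with k = √(2m(E − U))/ℏ.
k = √(2 × 1.97 × 38.5) = 12.32.

k = 12.3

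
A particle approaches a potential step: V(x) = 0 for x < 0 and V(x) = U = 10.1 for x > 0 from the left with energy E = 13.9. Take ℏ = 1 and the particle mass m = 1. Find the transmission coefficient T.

T = 0.902

On each side the TISE gives plane waves with k = √(2m(E − V))/ℏ: k₁ = √(2·1·13.9) = 5.273, k₂ = √(2·1·3.8) = 2.757.
Matching ψ and ψ′ at x = 0 gives r = (k₁ − k₂)/(k₁ + k₂), so R = r² = 0.09817 and T = 1 − R = 0.9018.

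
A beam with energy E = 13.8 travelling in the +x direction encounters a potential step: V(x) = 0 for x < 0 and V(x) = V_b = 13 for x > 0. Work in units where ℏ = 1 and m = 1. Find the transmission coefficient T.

On each side the TISE gives plane waves with k = √(2m(E − V))/ℏ: k₁ = √(2·1·13.8) = 5.254, k₂ = √(2·1·0.8) = 1.265.
Matching ψ and ψ′ at x = 0 gives r = (k₁ − k₂)/(k₁ + k₂), so R = r² = 0.3744 and T = 1 − R = 0.6256.

T = 0.626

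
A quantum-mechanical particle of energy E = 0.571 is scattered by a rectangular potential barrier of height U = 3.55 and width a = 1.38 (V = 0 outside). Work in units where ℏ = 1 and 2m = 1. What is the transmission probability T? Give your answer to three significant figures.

E < U: inside the barrier ψ ∝ e^{±κx} with κ = √(2m(U − E))/ℏ = 1.726.
κa = 2.382, sinh(κa) = 5.366.
Matching ψ, ψ′ at both faces gives T = [1 + U² sinh²(κa) / (4E(U − E))]⁻¹ = 1/54.34 = 0.0184.

T = 0.0184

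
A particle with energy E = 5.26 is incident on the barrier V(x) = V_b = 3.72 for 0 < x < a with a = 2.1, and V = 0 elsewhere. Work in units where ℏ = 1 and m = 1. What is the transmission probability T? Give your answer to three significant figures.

E > V_b: inside the barrier k₂ = √(2m(E − V_b))/ℏ = 1.755, k₂a = 3.685.
T = [1 + V_b² sin²(k₂a) / (4E(E − V_b))]⁻¹ = 1/1.114 = 0.897.

T = 0.897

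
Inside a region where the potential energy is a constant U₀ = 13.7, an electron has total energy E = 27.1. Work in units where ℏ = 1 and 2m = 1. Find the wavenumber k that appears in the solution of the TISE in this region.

With E > U₀ the solution is oscillatory, ψ ∝ e^{±ikx} with k = √(2m(E − U₀))/ℏ.
k = √(2 × 0.5 × 13.4) = 3.661.

k = 3.66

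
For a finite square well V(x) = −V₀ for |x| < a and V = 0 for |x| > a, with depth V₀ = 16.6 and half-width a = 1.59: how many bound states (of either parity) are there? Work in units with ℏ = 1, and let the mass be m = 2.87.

N = 10

The dimensionless depth is z₀ = a√(2mV₀)/ℏ = 1.59 × √(95.28) = 15.52.
A new bound state (alternating even/odd) appears each time z₀ passes a multiple of π/2, so N = ⌊2z₀/π⌋ + 1 = ⌊9.881⌋ + 1 = 10.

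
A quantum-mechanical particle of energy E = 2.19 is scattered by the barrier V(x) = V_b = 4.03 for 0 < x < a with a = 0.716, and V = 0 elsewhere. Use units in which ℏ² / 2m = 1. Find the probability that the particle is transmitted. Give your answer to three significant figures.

T = 0.437

E < V_b: inside the barrier ψ ∝ e^{±κx} with κ = √(2m(V_b − E))/ℏ = 1.356.
κa = 0.9712, sinh(κa) = 1.131.
Matching ψ, ψ′ at both faces gives T = [1 + V_b² sinh²(κa) / (4E(V_b − E))]⁻¹ = 1/2.290 = 0.437.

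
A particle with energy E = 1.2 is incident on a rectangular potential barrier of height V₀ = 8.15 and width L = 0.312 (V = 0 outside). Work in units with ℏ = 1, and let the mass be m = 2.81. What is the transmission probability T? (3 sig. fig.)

T = 0.0406

Since E < V₀ the interior solution is evanescent with decay constant κ = √(2m(V₀ − E))/ℏ = 6.250.
κL = 1.950, sinh(κL) = 3.443.
Matching ψ, ψ′ at both faces gives T = [1 + V₀² sinh²(κL) / (4E(V₀ − E))]⁻¹ = 1/24.60 = 0.0406.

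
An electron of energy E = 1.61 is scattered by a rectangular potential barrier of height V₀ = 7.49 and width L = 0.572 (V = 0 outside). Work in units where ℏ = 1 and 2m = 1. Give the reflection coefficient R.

R = 0.839

Since E < V₀ the interior solution is evanescent with decay constant κ = √(2m(V₀ − E))/ℏ = 2.425.
κL = 1.387, sinh(κL) = 1.877.
The exact tunnelling result is T⁻¹ = 1 + V₀² sinh²(κL) / [4E(V₀ − E)] = 6.217, so T = 0.161.
R = 1 − T = 0.839.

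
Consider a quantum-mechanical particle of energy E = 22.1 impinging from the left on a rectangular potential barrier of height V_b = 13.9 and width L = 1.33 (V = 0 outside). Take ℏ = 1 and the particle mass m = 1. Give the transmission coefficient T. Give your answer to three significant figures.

Above the barrier the interior wavenumber is k₂ = √(2m(E − V_b))/ℏ = 4.050, giving phase k₂L = 5.386.
T = [1 + V_b² sin²(k₂L) / (4E(E − V_b))]⁻¹ = 1/1.163 = 0.860.

T = 0.860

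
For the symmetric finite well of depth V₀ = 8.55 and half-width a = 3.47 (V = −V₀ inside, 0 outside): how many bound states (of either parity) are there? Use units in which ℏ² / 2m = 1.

Define the well-strength parameter z₀ = (a/ℏ)√(2mV₀) = 3.47 × √(2·0.5·8.55) = 10.15.
A new bound state (alternating even/odd) appears each time z₀ passes a multiple of π/2, so N = ⌊2z₀/π⌋ + 1 = ⌊6.459⌋ + 1 = 7.

N = 7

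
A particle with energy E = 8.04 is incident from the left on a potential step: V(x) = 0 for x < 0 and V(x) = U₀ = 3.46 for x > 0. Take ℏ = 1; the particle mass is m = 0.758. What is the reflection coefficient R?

R = 0.0195

The wavenumbers are k₁ = √(2mE)/ℏ = 3.491 on the left and k₂ = √(2m(E − U₀))/ℏ = 2.635 on the right.
Continuity of ψ and ψ′ at the step yields the reflection amplitude r = (k₁ − k₂)/(k₁ + k₂) = 0.1398; thus R = |r|² = 0.01953, T = 0.9805.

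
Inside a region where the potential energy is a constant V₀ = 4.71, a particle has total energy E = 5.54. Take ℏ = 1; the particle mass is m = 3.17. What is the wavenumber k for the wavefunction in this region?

k = 2.29

With E > V₀ the solution is oscillatory, ψ ∝ e^{±ikx} with k = √(2m(E − V₀))/ℏ.
k = √(2 × 3.17 × 0.83) = 2.294.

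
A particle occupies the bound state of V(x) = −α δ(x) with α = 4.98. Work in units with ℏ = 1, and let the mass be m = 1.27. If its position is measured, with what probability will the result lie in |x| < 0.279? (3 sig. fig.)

The normalised bound state is ψ = √κ e^{−κ|x|} with κ = mα/ℏ² = 6.325.
P(|x| < d) = ∫_{−d}^{d} κ e^{−2κ|x|} dx = 1 − e^{−2κd} = 1 − e^{−3.529} = 0.9707.

P = 0.971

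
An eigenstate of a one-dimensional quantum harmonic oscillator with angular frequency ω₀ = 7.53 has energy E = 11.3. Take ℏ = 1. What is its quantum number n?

Invert E_n = (n + ½)ℏω₀: n = E/ℏω₀ − ½ = 1.001, so n = 1.

n = 1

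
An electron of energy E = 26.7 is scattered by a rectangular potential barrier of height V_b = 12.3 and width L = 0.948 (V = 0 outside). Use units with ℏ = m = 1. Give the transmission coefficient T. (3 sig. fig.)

T = 0.922

E > V_b: inside the barrier k₂ = √(2m(E − V_b))/ℏ = 5.367, k₂L = 5.088.
T = [1 + V_b² sin²(k₂L) / (4E(E − V_b))]⁻¹ = 1/1.085 = 0.922.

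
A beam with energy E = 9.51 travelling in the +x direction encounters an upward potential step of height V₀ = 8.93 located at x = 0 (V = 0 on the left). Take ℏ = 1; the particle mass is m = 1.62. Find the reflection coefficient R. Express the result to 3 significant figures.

R = 0.365

On each side the TISE gives plane waves with k = √(2m(E − V))/ℏ: k₁ = √(2·1.62·9.51) = 5.551, k₂ = √(2·1.62·0.58) = 1.371.
Continuity of ψ and ψ′ at the step yields the reflection amplitude r = (k₁ − k₂)/(k₁ + k₂) = 0.6039; thus R = |r|² = 0.3647, T = 0.6353.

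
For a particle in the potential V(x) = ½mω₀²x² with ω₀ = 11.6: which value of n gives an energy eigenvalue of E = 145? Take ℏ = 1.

Invert E_n = (n + ½)ℏω₀: n = E/ℏω₀ − ½ = 12.000, so n = 12.

n = 12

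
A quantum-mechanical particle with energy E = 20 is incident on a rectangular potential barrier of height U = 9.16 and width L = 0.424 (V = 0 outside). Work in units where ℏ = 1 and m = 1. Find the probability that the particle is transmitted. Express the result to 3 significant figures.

Above the barrier the interior wavenumber is k₂ = √(2m(E − U))/ℏ = 4.656, giving phase k₂L = 1.974.
Matching at both interfaces gives T⁻¹ = 1 + U² sin²(k₂L) / [4E(E − U)] = 1.082, hence T = 0.924.

T = 0.924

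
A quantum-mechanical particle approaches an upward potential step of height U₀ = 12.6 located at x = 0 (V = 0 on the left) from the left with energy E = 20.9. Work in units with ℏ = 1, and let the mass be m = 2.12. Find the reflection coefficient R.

The wavenumbers are k₁ = √(2mE)/ℏ = 9.414 on the left and k₂ = √(2m(E − U₀))/ℏ = 5.932 on the right.
Matching ψ and ψ′ at x = 0 gives r = (k₁ − k₂)/(k₁ + k₂), so R = r² = 0.05146 and T = 1 − R = 0.9485.

R = 0.0515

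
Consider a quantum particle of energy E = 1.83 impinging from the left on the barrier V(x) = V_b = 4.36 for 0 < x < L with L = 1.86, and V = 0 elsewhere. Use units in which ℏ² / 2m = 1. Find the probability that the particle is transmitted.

Since E < V_b the interior solution is evanescent with decay constant κ = √(2m(V_b − E))/ℏ = 1.591.
κL = 2.959, sinh(κL) = 9.609.
The exact tunnelling result is T⁻¹ = 1 + V_b² sinh²(κL) / [4E(V_b − E)] = 95.77, so T = 0.0104.

T = 0.0104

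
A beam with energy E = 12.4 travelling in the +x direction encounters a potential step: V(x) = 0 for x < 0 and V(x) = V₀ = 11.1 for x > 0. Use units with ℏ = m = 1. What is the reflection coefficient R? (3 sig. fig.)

On each side the TISE gives plane waves with k = √(2m(E − V))/ℏ: k₁ = √(2·1·12.4) = 4.980, k₂ = √(2·1·1.3) = 1.612.
Matching ψ and ψ′ at x = 0 gives r = (k₁ − k₂)/(k₁ + k₂), so R = r² = 0.2609 and T = 1 − R = 0.7391.

R = 0.261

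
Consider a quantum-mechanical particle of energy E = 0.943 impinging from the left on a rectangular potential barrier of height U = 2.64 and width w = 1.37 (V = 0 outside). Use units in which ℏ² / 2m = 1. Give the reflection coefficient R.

E < U: inside the barrier ψ ∝ e^{±κx} with κ = √(2m(U − E))/ℏ = 1.303.
κw = 1.785, sinh(κw) = 2.895.
The exact tunnelling result is T⁻¹ = 1 + U² sinh²(κw) / [4E(U − E)] = 10.12, so T = 0.0988.
R = 1 − T = 0.901.

R = 0.901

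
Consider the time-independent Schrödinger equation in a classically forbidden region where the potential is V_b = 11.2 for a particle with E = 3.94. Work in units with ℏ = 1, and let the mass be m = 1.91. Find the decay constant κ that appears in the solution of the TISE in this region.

κ = 5.27

Since E < V_b the TISE in this region is ψ'' = κ²ψ with κ = √(2m(V_b − E))/ℏ.
κ = √(2 × 1.91 × 7.26) = 5.266.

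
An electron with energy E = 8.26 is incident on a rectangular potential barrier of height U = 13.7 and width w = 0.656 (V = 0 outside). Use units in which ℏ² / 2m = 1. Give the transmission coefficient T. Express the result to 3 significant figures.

T = 0.165

E < U: inside the barrier ψ ∝ e^{±κx} with κ = √(2m(U − E))/ℏ = 2.332.
κw = 1.530, sinh(κw) = 2.201.
Matching ψ, ψ′ at both faces gives T = [1 + U² sinh²(κw) / (4E(U − E))]⁻¹ = 1/6.058 = 0.165.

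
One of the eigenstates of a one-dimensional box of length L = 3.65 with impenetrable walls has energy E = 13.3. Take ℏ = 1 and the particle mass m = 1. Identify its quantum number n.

From E_n = n²π²ℏ²/(2mL²) invert to n = √(2mL²E)/(πℏ).
n = (3.65/π) × √(2 × 1 × 13.3) = 5.992 → n = 6.

n = 6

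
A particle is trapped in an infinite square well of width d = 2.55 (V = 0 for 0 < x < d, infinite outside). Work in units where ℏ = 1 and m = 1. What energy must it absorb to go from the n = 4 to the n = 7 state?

E_n = n²π²ℏ²/(2md²), so ΔE = (7² − 4²) π²ℏ²/(2md²).
ΔE = 33 × π² / (2 × 1 × 2.55²) = 25.04.

ΔE = 25.0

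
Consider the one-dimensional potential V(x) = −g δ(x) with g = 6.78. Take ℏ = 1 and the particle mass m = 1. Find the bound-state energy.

The bound state is ψ(x) = √κ e^{−κ|x|}. The derivative jump ψ'(0⁺) − ψ'(0⁻) = −(2mg/ℏ²)ψ(0) fixes κ = mg/ℏ² = 6.780.
Then E = −ℏ²κ²/(2m) = −mg²/(2ℏ²) = -22.98.

E = -23.0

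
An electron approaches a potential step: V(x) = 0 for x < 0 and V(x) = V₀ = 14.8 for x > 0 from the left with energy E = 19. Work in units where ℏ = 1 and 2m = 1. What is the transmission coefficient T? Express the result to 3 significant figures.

The wavenumbers are k₁ = √(2mE)/ℏ = 4.359 on the left and k₂ = √(2m(E − V₀))/ℏ = 2.049 on the right.
Continuity of ψ and ψ′ at the step yields the reflection amplitude r = (k₁ − k₂)/(k₁ + k₂) = 0.3604; thus R = |r|² = 0.1299, T = 0.8701.

T = 0.870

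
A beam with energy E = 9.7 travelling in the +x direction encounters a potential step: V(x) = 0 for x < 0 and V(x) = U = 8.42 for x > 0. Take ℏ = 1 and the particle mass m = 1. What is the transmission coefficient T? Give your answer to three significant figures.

T = 0.782

On each side the TISE gives plane waves with k = √(2m(E − V))/ℏ: k₁ = √(2·1·9.7) = 4.405, k₂ = √(2·1·1.28) = 1.600.
Continuity of ψ and ψ′ at the step yields the reflection amplitude r = (k₁ − k₂)/(k₁ + k₂) = 0.4671; thus R = |r|² = 0.2182, T = 0.7818.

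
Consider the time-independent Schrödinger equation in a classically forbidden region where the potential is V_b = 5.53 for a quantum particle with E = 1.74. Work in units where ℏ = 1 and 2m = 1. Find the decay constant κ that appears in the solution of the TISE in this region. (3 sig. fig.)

Since E < V_b the TISE in this region is ψ'' = κ²ψ with κ = √(2m(V_b − E))/ℏ.
κ = √(2 × 0.5 × 3.79) = 1.947.

κ = 1.95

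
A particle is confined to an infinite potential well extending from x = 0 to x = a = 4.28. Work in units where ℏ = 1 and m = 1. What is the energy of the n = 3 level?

E = 2.42

Requiring ψ(0) = ψ(a) = 0 quantises k = nπ/a, hence E_n = ℏ²k²/2m = n²π²ℏ²/(2ma²).
E_3 = 3² × π² / (2 × 1 × 4.28²) = 2.425.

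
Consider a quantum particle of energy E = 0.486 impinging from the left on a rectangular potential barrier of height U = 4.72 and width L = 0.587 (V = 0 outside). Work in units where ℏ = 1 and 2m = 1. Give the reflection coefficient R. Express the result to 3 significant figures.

Since E < U the interior solution is evanescent with decay constant κ = √(2m(U − E))/ℏ = 2.058.
κL = 1.208, sinh(κL) = 1.524.
The exact tunnelling result is T⁻¹ = 1 + U² sinh²(κL) / [4E(U − E)] = 7.284, so T = 0.137.
R = 1 − T = 0.863.

R = 0.863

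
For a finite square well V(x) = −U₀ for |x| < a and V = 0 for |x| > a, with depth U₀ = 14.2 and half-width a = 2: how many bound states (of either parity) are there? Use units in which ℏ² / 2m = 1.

N = 5

Define the well-strength parameter z₀ = (a/ℏ)√(2mU₀) = 2 × √(2·0.5·14.2) = 7.537.
The even/odd transcendental equations gain one root per π/2 in z₀, giving N = 1 + ⌊2z₀/π⌋ = 1 + ⌊4.798⌋ = 5.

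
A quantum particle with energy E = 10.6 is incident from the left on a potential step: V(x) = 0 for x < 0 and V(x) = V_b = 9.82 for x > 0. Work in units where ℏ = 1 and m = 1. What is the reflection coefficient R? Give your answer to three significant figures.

The wavenumbers are k₁ = √(2mE)/ℏ = 4.604 on the left and k₂ = √(2m(E − V_b))/ℏ = 1.249 on the right.
Continuity of ψ and ψ′ at the step yields the reflection amplitude r = (k₁ − k₂)/(k₁ + k₂) = 0.5732; thus R = |r|² = 0.3286, T = 0.6714.

R = 0.329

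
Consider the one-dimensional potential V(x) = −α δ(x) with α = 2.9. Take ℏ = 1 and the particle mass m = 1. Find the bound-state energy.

E = -4.21

For x ≠ 0 the bound state is ψ ∝ e^{−κ|x|}; integrating the TISE across the delta gives the cusp condition 2κ = 2mα/ℏ², so κ = 2.900.
Then E = −ℏ²κ²/(2m) = −mα²/(2ℏ²) = -4.205.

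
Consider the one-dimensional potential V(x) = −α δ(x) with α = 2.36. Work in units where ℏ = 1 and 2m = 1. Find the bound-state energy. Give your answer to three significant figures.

E = -1.39

For x ≠ 0 the bound state is ψ ∝ e^{−κ|x|}; integrating the TISE across the delta gives the cusp condition 2κ = 2mα/ℏ², so κ = 1.180.
Then E = −ℏ²κ²/(2m) = −mα²/(2ℏ²) = -1.392.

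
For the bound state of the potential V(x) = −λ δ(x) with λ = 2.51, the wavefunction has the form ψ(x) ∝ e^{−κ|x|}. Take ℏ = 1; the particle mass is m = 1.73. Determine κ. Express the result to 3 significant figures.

κ = 4.34

Integrate −(ℏ²/2m)ψ'' − λδ(x)ψ = Eψ from −ε to +ε: the ψ'' term gives ψ'(0⁺) − ψ'(0⁻) and the δ term gives −(2mλ/ℏ²)ψ(0).
With ψ ∝ e^{−κ|x|} this yields −2κ = −2mλ/ℏ², so κ = mλ/ℏ² = 4.342.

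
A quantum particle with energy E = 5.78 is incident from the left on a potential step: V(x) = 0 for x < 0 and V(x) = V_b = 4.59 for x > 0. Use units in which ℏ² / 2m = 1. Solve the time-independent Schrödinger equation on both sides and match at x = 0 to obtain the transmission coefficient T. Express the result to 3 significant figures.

T = 0.859

The wavenumbers are k₁ = √(2mE)/ℏ = 2.404 on the left and k₂ = √(2m(E − V_b))/ℏ = 1.091 on the right.
Continuity of ψ and ψ′ at the step yields the reflection amplitude r = (k₁ − k₂)/(k₁ + k₂) = 0.3758; thus R = |r|² = 0.1412, T = 0.8588.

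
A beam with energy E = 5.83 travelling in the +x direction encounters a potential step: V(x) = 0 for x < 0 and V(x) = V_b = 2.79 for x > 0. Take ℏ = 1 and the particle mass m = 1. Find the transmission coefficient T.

On each side the TISE gives plane waves with k = √(2m(E − V))/ℏ: k₁ = √(2·1·5.83) = 3.415, k₂ = √(2·1·3.04) = 2.466.
Matching ψ and ψ′ at x = 0 gives r = (k₁ − k₂)/(k₁ + k₂), so R = r² = 0.02604 and T = 1 − R = 0.9740.

T = 0.974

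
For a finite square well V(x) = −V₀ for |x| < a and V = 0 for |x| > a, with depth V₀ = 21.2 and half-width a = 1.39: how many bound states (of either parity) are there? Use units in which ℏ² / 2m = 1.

N = 5

The dimensionless depth is z₀ = a√(2mV₀)/ℏ = 1.39 × √(21.20) = 6.400.
A new bound state (alternating even/odd) appears each time z₀ passes a multiple of π/2, so N = ⌊2z₀/π⌋ + 1 = ⌊4.074⌋ + 1 = 5.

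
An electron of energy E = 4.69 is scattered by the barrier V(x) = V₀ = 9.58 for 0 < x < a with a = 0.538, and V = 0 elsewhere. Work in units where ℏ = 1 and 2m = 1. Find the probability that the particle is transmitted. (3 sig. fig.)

T = 0.310

E < V₀: inside the barrier ψ ∝ e^{±κx} with κ = √(2m(V₀ − E))/ℏ = 2.211.
κa = 1.190, sinh(κa) = 1.491.
Matching ψ, ψ′ at both faces gives T = [1 + V₀² sinh²(κa) / (4E(V₀ − E))]⁻¹ = 1/3.224 = 0.310.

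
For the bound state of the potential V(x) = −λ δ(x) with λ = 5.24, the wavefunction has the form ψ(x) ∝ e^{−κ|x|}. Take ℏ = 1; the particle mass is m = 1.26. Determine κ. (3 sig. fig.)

Integrate −(ℏ²/2m)ψ'' − λδ(x)ψ = Eψ from −ε to +ε: the ψ'' term gives ψ'(0⁺) − ψ'(0⁻) and the δ term gives −(2mλ/ℏ²)ψ(0).
With ψ ∝ e^{−κ|x|} this yields −2κ = −2mλ/ℏ², so κ = mλ/ℏ² = 6.602.

κ = 6.60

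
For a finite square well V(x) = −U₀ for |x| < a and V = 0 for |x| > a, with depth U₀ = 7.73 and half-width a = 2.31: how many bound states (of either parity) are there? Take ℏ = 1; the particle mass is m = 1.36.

N = 7

Define the well-strength parameter z₀ = (a/ℏ)√(2mU₀) = 2.31 × √(2·1.36·7.73) = 10.59.
The even/odd transcendental equations gain one root per π/2 in z₀, giving N = 1 + ⌊2z₀/π⌋ = 1 + ⌊6.743⌋ = 7.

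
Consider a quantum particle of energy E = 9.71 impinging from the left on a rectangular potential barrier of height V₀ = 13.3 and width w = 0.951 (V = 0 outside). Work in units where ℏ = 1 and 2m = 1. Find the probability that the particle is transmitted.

E < V₀: inside the barrier ψ ∝ e^{±κx} with κ = √(2m(V₀ − E))/ℏ = 1.895.
κw = 1.802, sinh(κw) = 2.948.
Matching ψ, ψ′ at both faces gives T = [1 + V₀² sinh²(κw) / (4E(V₀ − E))]⁻¹ = 1/12.03 = 0.0832.

T = 0.0832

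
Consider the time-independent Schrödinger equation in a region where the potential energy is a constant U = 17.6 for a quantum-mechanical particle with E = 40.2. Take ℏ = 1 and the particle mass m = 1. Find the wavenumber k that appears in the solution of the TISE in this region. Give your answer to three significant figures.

With E > U the solution is oscillatory, ψ ∝ e^{±ikx} with k = √(2m(E − U))/ℏ.
k = √(2 × 1 × 22.6) = 6.723.

k = 6.72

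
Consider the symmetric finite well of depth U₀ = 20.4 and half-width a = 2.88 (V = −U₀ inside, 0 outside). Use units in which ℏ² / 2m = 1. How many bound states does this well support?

N = 9

Define the well-strength parameter z₀ = (a/ℏ)√(2mU₀) = 2.88 × √(2·0.5·20.4) = 13.01.
The even/odd transcendental equations gain one root per π/2 in z₀, giving N = 1 + ⌊2z₀/π⌋ = 1 + ⌊8.281⌋ = 9.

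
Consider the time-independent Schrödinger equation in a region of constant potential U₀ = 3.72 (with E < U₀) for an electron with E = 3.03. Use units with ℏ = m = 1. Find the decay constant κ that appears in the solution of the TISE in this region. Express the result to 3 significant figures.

Since E < U₀ the TISE in this region is ψ'' = κ²ψ with κ = √(2m(U₀ − E))/ℏ.
κ = √(2 × 1 × 0.69) = 1.175.

κ = 1.17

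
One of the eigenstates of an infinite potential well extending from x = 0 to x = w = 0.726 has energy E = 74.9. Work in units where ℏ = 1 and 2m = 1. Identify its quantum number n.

For an infinite well E_n = n²π²ℏ²/(2mw²), so n = (w/πℏ)√(2mE).
n = (0.726/π) × √(2 × 0.5 × 74.9) = 2.000 → n = 2.

n = 2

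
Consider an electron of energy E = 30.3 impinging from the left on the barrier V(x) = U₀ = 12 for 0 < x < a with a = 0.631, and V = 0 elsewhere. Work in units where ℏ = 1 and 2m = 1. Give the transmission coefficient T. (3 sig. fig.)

E > U₀: inside the barrier k₂ = √(2m(E − U₀))/ℏ = 4.278, k₂a = 2.699.
Matching at both interfaces gives T⁻¹ = 1 + U₀² sin²(k₂a) / [4E(E − U₀)] = 1.012, hence T = 0.988.

T = 0.988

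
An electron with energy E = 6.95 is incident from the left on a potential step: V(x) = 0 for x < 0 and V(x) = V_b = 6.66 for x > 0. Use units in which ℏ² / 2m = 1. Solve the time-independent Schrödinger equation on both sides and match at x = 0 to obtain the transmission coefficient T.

T = 0.563

On each side the TISE gives plane waves with k = √(2m(E − V))/ℏ: k₁ = √(2·½·6.95) = 2.636, k₂ = √(2·½·0.29) = 0.5385.
Continuity of ψ and ψ′ at the step yields the reflection amplitude r = (k₁ − k₂)/(k₁ + k₂) = 0.6608; thus R = |r|² = 0.4366, T = 0.5634.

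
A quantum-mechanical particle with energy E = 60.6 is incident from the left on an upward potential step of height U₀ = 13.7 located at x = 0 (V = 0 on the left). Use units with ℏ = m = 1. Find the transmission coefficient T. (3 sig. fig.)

The wavenumbers are k₁ = √(2mE)/ℏ = 11.01 on the left and k₂ = √(2m(E − U₀))/ℏ = 9.685 on the right.
Continuity of ψ and ψ′ at the step yields the reflection amplitude r = (k₁ − k₂)/(k₁ + k₂) = 0.06398; thus R = |r|² = 0.004094, T = 0.9959.

T = 0.996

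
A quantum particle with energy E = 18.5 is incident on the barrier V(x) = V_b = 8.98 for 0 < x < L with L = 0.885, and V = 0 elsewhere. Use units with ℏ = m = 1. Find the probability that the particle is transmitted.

T = 0.953

E > V_b: inside the barrier k₂ = √(2m(E − V_b))/ℏ = 4.363, k₂L = 3.862.
Matching at both interfaces gives T⁻¹ = 1 + V_b² sin²(k₂L) / [4E(E − V_b)] = 1.050, hence T = 0.953.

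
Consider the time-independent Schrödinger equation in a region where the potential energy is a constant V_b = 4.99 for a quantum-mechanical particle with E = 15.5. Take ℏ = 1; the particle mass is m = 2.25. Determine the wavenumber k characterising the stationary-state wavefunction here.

With E > V_b the solution is oscillatory, ψ ∝ e^{±ikx} with k = √(2m(E − V_b))/ℏ.
k = √(2 × 2.25 × 10.51) = 6.877.

k = 6.88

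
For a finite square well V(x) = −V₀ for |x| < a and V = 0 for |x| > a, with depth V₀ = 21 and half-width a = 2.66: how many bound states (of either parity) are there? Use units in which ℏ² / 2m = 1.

N = 8

The dimensionless depth is z₀ = a√(2mV₀)/ℏ = 2.66 × √(21.00) = 12.19.
The even/odd transcendental equations gain one root per π/2 in z₀, giving N = 1 + ⌊2z₀/π⌋ = 1 + ⌊7.760⌋ = 8.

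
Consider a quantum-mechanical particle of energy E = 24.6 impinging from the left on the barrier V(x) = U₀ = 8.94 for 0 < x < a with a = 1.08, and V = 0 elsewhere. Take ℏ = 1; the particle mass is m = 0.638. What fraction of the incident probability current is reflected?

R = 0.0487

E > U₀: inside the barrier k₂ = √(2m(E − U₀))/ℏ = 4.470, k₂a = 4.828.
T = [1 + U₀² sin²(k₂a) / (4E(E − U₀))]⁻¹ = 1/1.051 = 0.951.
R = 1 − T = 0.0487.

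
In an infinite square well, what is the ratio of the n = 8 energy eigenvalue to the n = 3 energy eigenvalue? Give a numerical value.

7.11111

E_n = n²π²ℏ²/(2mL²) so the ratio is n₂²/n₁² = 64/9 = 7.11111.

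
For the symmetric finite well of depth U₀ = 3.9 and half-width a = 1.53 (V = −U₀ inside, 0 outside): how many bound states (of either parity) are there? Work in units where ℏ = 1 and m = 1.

N = 3

Define the well-strength parameter z₀ = (a/ℏ)√(2mU₀) = 1.53 × √(2·1·3.9) = 4.273.
A new bound state (alternating even/odd) appears each time z₀ passes a multiple of π/2, so N = ⌊2z₀/π⌋ + 1 = ⌊2.720⌋ + 1 = 3.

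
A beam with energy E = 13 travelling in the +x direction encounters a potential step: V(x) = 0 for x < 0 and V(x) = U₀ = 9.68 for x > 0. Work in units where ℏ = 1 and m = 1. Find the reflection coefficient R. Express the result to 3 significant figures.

On each side the TISE gives plane waves with k = √(2m(E − V))/ℏ: k₁ = √(2·1·13) = 5.099, k₂ = √(2·1·3.32) = 2.577.
Continuity of ψ and ψ′ at the step yields the reflection amplitude r = (k₁ − k₂)/(k₁ + k₂) = 0.3286; thus R = |r|² = 0.1080, T = 0.8920.

R = 0.108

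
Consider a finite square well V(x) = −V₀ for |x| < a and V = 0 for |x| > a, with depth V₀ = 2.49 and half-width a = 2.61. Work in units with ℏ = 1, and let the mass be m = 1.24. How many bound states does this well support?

N = 5

The dimensionless depth is z₀ = a√(2mV₀)/ℏ = 2.61 × √(6.175) = 6.486.
A new bound state (alternating even/odd) appears each time z₀ passes a multiple of π/2, so N = ⌊2z₀/π⌋ + 1 = ⌊4.129⌋ + 1 = 5.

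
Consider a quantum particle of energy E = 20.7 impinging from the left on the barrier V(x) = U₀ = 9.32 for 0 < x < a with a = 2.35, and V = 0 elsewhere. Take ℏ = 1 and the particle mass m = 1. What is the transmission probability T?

T = 0.919

Above the barrier the interior wavenumber is k₂ = √(2m(E − U₀))/ℏ = 4.771, giving phase k₂a = 11.21.
T = [1 + U₀² sin²(k₂a) / (4E(E − U₀))]⁻¹ = 1/1.088 = 0.919.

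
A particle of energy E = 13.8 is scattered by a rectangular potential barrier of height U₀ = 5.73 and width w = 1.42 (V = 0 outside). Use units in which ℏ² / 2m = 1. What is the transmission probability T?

T = 0.957

Above the barrier the interior wavenumber is k₂ = √(2m(E − U₀))/ℏ = 2.841, giving phase k₂w = 4.034.
T = [1 + U₀² sin²(k₂w) / (4E(E − U₀))]⁻¹ = 1/1.045 = 0.957.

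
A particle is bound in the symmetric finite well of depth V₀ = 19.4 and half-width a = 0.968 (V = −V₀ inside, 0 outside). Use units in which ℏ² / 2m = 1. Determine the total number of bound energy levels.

Define the well-strength parameter z₀ = (a/ℏ)√(2mV₀) = 0.968 × √(2·0.5·19.4) = 4.264.
A new bound state (alternating even/odd) appears each time z₀ passes a multiple of π/2, so N = ⌊2z₀/π⌋ + 1 = ⌊2.714⌋ + 1 = 3.

N = 3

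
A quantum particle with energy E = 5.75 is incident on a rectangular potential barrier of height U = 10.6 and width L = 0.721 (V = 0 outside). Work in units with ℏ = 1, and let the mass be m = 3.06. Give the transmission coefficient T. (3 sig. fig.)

T = 0.00154

Since E < U the interior solution is evanescent with decay constant κ = √(2m(U − E))/ℏ = 5.448.
κL = 3.928, sinh(κL) = 25.40.
The exact tunnelling result is T⁻¹ = 1 + U² sinh²(κL) / [4E(U − E)] = 650.6, so T = 0.00154.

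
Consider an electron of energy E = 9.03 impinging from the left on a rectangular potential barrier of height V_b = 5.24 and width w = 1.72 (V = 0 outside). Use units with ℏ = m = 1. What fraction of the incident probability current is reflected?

R = 0.167

Above the barrier the interior wavenumber is k₂ = √(2m(E − V_b))/ℏ = 2.753, giving phase k₂w = 4.735.
T = [1 + V_b² sin²(k₂w) / (4E(E − V_b))]⁻¹ = 1/1.200 = 0.833.
R = 1 − T = 0.167.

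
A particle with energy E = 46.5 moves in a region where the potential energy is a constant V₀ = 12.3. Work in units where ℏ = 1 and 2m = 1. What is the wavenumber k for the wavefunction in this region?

With E > V₀ the solution is oscillatory, ψ ∝ e^{±ikx} with k = √(2m(E − V₀))/ℏ.
k = √(2 × 0.5 × 34.2) = 5.848.

k = 5.85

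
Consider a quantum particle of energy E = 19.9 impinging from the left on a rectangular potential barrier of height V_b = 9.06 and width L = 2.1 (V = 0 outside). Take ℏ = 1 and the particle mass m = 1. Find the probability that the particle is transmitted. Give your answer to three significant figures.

T = 0.989

Above the barrier the interior wavenumber is k₂ = √(2m(E − V_b))/ℏ = 4.656, giving phase k₂L = 9.778.
T = [1 + V_b² sin²(k₂L) / (4E(E − V_b))]⁻¹ = 1/1.011 = 0.989.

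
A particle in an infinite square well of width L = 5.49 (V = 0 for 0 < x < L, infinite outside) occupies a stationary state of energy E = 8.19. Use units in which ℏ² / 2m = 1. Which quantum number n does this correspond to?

From E_n = n²π²ℏ²/(2mL²) invert to n = √(2mL²E)/(πℏ).
n = (5.49/π) × √(2 × 0.5 × 8.19) = 5.001 → n = 5.

n = 5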